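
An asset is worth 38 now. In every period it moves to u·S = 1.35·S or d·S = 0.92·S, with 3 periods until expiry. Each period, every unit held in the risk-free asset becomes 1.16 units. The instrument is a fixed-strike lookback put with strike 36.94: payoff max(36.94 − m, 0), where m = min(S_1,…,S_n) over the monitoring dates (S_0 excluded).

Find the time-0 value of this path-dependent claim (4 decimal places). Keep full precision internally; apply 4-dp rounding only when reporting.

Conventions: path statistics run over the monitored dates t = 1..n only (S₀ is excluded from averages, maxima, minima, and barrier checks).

price = 1.0525

With p* = (R−d)/(u−d) = 0.5581, sum probability × payoff across the paths and divide by R^3.
Enumerate all 2^3 = 8 price paths (U = up ×1.35, D = down ×0.92); each path with k up-moves has probability p*^k·(1−p*)^(3−k).
DDD: m=29.5901, payoff=7.3499, prob=0.086269
UDD: m=43.4203, payoff=0.0000, prob=0.108972
DUD: m=34.9600, payoff=1.9800, prob=0.108972
UUD: m=51.3000, payoff=0.0000, prob=0.137648
DDU: m=32.1632, payoff=4.7768, prob=0.108972
UDU: m=47.1960, payoff=0.0000, prob=0.137648
DUU: m=34.9600, payoff=1.9800, prob=0.137648
UUU: m=51.3000, payoff=0.0000, prob=0.173871
Price = Σ prob·payoff / R^3 = 1.642908 / 1.560896 = 1.0525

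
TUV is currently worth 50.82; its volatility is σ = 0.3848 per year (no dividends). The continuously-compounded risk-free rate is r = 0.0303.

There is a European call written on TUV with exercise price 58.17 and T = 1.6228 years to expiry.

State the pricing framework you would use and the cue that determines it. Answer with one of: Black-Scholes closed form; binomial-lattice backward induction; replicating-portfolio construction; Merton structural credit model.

Key observation: everything needed for the exact continuous-time valuation of the European call on TUV (strike 58.17) is given, and no feature rules the closed form out.

framework: Black-Scholes closed form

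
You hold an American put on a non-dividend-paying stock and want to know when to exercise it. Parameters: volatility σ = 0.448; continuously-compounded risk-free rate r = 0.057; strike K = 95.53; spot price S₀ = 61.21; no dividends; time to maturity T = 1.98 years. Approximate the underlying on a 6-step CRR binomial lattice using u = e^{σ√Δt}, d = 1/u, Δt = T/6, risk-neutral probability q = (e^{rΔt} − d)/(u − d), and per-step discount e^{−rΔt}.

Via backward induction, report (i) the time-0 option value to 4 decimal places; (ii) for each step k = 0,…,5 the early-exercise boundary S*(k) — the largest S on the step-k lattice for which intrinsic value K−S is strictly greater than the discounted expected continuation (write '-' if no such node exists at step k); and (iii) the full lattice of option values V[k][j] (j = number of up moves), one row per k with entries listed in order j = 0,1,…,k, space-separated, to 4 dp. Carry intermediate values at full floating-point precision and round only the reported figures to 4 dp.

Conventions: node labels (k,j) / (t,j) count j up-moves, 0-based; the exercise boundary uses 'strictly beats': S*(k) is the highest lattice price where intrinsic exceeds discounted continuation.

price = 36.3260
boundary = - 47.3210 36.5835 47.3210 61.2100 47.3210
tree:
36.3260
48.2090 24.5196
58.9465 35.1721 13.6126
67.2476 48.2090 22.0311 4.7611
73.6650 58.9465 34.3200 9.1972 0.0000
78.6264 67.2476 48.2090 17.7664 0.0000 0.0000
82.4619 73.6650 58.9465 34.3200 0.0000 0.0000 0.0000

Δt=0.33000  u=1.29351  d=0.77309  q=0.47250  discount=0.98137
step 6 (expiry): payoffs max(K−S,0) = 82.4619 73.6650 58.9465 34.3200 0.0000 0.0000 0.0000
step 5: (k=5,j=0): S=16.9036, K−S=78.6264, hold=76.8462 ⇒ V=78.6264 exercise | (k=5,j=1): S=28.2824, K−S=67.2476, hold=65.4674 ⇒ V=67.2476 exercise | (k=5,j=2): S=47.3210, K−S=48.2090, hold=46.4289 ⇒ V=48.2090 exercise | (k=5,j=3): S=79.1755, K−S=16.3545, hold=17.7664 ⇒ V=17.7664 continue | (k=5,j=4): S=132.4731, K−S=0.0000, hold=0.0000 ⇒ V=0.0000 continue | (k=5,j=5): S=221.6485, K−S=0.0000, hold=0.0000 ⇒ V=0.0000 continue  boundary S*=47.3210
step 4: (k=4,j=0): S=21.8650, K−S=73.6650, hold=71.8849 ⇒ V=73.6650 exercise | (k=4,j=1): S=36.5835, K−S=58.9465, hold=57.1664 ⇒ V=58.9465 exercise | (k=4,j=2): S=61.2100, K−S=34.3200, hold=33.1946 ⇒ V=34.3200 exercise | (k=4,j=3): S=102.4140, K−S=0.0000, hold=9.1972 ⇒ V=9.1972 continue | (k=4,j=4): S=171.3548, K−S=0.0000, hold=0.0000 ⇒ V=0.0000 continue  boundary S*=61.2100
step 3: (k=3,j=0): S=28.2824, K−S=67.2476, hold=65.4674 ⇒ V=67.2476 exercise | (k=3,j=1): S=47.3210, K−S=48.2090, hold=46.4289 ⇒ V=48.2090 exercise | (k=3,j=2): S=79.1755, K−S=16.3545, hold=22.0311 ⇒ V=22.0311 continue | (k=3,j=3): S=132.4731, K−S=0.0000, hold=4.7611 ⇒ V=4.7611 continue  boundary S*=47.3210
step 2: (k=2,j=0): S=36.5835, K−S=58.9465, hold=57.1664 ⇒ V=58.9465 exercise | (k=2,j=1): S=61.2100, K−S=34.3200, hold=35.1721 ⇒ V=35.1721 continue | (k=2,j=2): S=102.4140, K−S=0.0000, hold=13.6126 ⇒ V=13.6126 continue  boundary S*=36.5835
step 1: (k=1,j=0): S=47.3210, K−S=48.2090, hold=46.8240 ⇒ V=48.2090 exercise | (k=1,j=1): S=79.1755, K−S=16.3545, hold=24.5196 ⇒ V=24.5196 continue  boundary S*=47.3210
step 0: (k=0,j=0): S=61.2100, K−S=34.3200, hold=36.3260 ⇒ V=36.3260 continue  boundary S*=-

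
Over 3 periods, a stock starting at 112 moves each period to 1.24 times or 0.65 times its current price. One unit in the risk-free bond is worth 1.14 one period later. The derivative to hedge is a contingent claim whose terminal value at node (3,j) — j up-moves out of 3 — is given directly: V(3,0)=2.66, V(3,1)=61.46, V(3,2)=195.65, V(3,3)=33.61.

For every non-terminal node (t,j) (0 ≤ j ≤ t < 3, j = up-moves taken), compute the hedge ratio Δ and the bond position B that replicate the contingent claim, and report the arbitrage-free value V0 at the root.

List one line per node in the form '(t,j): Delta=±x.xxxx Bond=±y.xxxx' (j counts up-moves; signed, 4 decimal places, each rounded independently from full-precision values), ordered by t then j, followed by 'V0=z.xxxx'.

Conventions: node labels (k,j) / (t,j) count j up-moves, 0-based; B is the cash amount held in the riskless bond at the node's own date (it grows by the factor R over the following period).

(0,0): Delta=-0.8419 Bond=156.5791
(1,0): Delta=2.4796 Bond=-63.3003
(1,1): Delta=-1.1972 Bond=227.8471
(2,0): Delta=2.1061 Bond=-54.4909
(2,1): Delta=2.5195 Bond=-75.7688
(2,2): Delta=-1.5948 Bond=328.2181
V0=62.2883

The replicating-portfolio and risk-neutral prices coincide; use p* = (1.14−0.65)/(1.24−0.65) = 0.8305 for the latter.
Payoffs at expiry: V(3,0)=2.6600, V(3,1)=61.4600, V(3,2)=195.6500, V(3,3)=33.6100
(2,0): S=47.3200. Δ = (V_up−V_dn)/(S_up−S_dn) = (61.4600−2.6600)/(58.6768−30.7580) = 2.1061. V = [p*·61.4600 + (1−p*)·2.6600]/1.14 = 45.1701. B = V − Δ·S = -54.4909.
(2,1): S=90.2720. Δ = (V_up−V_dn)/(S_up−S_dn) = (195.6500−61.4600)/(111.9373−58.6768) = 2.5195. V = [p*·195.6500 + (1−p*)·61.4600]/1.14 = 151.6719. B = V − Δ·S = -75.7688.
(2,2): S=172.2112. Δ = (V_up−V_dn)/(S_up−S_dn) = (33.6100−195.6500)/(213.5419−111.9373) = -1.5948. V = [p*·33.6100 + (1−p*)·195.6500]/1.14 = 53.5740. B = V − Δ·S = 328.2181.
(1,0): S=72.8000. Δ = (V_up−V_dn)/(S_up−S_dn) = (151.6719−45.1701)/(90.2720−47.3200) = 2.4796. V = [p*·151.6719 + (1−p*)·45.1701]/1.14 = 117.2112. B = V − Δ·S = -63.3003.
(1,1): S=138.8800. Δ = (V_up−V_dn)/(S_up−S_dn) = (53.5740−151.6719)/(172.2112−90.2720) = -1.1972. V = [p*·53.5740 + (1−p*)·151.6719]/1.14 = 61.5796. B = V − Δ·S = 227.8471.
(0,0): S=112.0000. Δ = (V_up−V_dn)/(S_up−S_dn) = (61.5796−117.2112)/(138.8800−72.8000) = -0.8419. V = [p*·61.5796 + (1−p*)·117.2112]/1.14 = 62.2883. B = V − Δ·S = 156.5791.
Verification: the root portfolio costs Δ(0,0)·S0 + B(0,0) = 62.2883, matching V0.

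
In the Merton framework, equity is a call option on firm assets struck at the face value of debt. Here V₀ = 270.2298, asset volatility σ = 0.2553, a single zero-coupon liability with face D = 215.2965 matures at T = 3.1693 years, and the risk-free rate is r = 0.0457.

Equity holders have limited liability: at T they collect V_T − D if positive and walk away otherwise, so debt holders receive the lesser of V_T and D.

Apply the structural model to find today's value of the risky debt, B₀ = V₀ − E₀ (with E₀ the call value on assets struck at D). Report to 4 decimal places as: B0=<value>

B0=174.5883

Work the structural quantities from V₀ = 270.2298 against face 215.2965:
d₁ = [ln(V₀/D) + (r + σ²/2)T] / (σ√T)
   = [ln(270.2298/215.2965) + (0.0457 + 0.5·0.2553²)·3.1693] / (0.2553·√3.1693)
   = [0.227257 + 0.248121] / 0.454499 = 1.045940
d₂ = d₁ − σ√T = 1.045940 − 0.454499 = 0.591441
N(d₁) = 0.852206,  N(d₂) = 0.722888,  e^(−rT) = 0.865163
E₀ = V₀·N(d₁) − D·e^(−rT)·N(d₂)
   = 270.2298·0.852206 − 215.2965·0.865163·0.722888 = 95.641509
B₀ = V₀ − E₀ = 270.2298 − 95.641509 = 174.588291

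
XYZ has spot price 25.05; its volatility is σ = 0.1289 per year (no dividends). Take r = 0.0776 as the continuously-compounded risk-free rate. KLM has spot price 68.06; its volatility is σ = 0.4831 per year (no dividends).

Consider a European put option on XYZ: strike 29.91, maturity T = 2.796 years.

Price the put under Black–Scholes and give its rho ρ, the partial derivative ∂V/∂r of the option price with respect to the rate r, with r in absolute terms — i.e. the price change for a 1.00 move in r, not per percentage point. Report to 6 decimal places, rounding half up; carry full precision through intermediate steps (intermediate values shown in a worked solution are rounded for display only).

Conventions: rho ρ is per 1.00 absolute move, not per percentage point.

σ√T = 0.1289·√2.796 = 0.215537
d₁ = (ln(S/K) + (r+σ²/2)T) / (σ√T) = (ln(25.05/29.91) + (0.0776+0.1289²/2)·2.796) / 0.215537 = (-0.177319 + 0.240198) / 0.215537 = 0.291730
d₂ = d₁ − σ√T = 0.291730 − 0.215537 = 0.076193
e^{−rT} = 0.804954
N(−d₁) = 0.385246,  N(−d₂) = 0.469633
Put price V = K·e^{−rT}·N(−d₂) − S·N(−d₁) = 11.306963 − 9.650423 = 1.656539
ρ = −K·T·e^{−rT}·N(−d₂) = -31.614267

price = 1.656539
ρ = -31.614267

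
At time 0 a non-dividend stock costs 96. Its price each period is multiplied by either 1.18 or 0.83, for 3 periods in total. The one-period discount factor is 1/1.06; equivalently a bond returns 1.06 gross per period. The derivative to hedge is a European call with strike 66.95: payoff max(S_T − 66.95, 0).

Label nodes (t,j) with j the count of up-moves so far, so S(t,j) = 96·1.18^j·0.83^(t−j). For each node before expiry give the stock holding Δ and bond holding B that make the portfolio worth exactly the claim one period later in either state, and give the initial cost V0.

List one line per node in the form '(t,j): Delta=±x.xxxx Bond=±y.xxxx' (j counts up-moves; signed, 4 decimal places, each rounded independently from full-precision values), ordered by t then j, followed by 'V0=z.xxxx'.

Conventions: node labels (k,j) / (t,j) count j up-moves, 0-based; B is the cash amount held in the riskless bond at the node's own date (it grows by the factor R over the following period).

(0,0): Delta=0.9625 Bond=-52.2000
(1,0): Delta=0.8601 Bond=-47.1800
(1,1): Delta=1.0000 Bond=-59.5853
(2,0): Delta=0.4791 Bond=-24.8074
(2,1): Delta=1.0000 Bond=-63.1604
(2,2): Delta=1.0000 Bond=-63.1604
V0=40.1955

Arbitrage-free pricing uses the up-move probability p* = (R−d)/(u−d) = 0.6571, discounting each step at R = 1.06.
Expiry values: V(3,0)=0.0000, V(3,1)=11.0886, V(3,2)=43.9964, V(3,3)=90.7811
  t=2,j=0: stock 66.1344 → up 78.0386 (V=11.0886), down 54.8916 (V=0.0000). Price 6.8743; hedge Δ=0.4791, bond B=-24.8074.
  t=2,j=1: stock 94.0224 → up 110.9464 (V=43.9964), down 78.0386 (V=11.0886). Price 30.8620; hedge Δ=1.0000, bond B=-63.1604.
  t=2,j=2: stock 133.6704 → up 157.7311 (V=90.7811), down 110.9464 (V=43.9964). Price 70.5100; hedge Δ=1.0000, bond B=-63.1604.
  t=1,j=0: stock 79.6800 → up 94.0224 (V=30.8620), down 66.1344 (V=6.8743). Price 21.3563; hedge Δ=0.8601, bond B=-47.1800.
  t=1,j=1: stock 113.2800 → up 133.6704 (V=70.5100), down 94.0224 (V=30.8620). Price 53.6947; hedge Δ=1.0000, bond B=-59.5853.
  t=0,j=0: stock 96.0000 → up 113.2800 (V=53.6947), down 79.6800 (V=21.3563). Price 40.1955; hedge Δ=0.9625, bond B=-52.2000.
Sanity check at the root: Δ(0,0)·S0 + B(0,0) reproduces V0 = 40.1955.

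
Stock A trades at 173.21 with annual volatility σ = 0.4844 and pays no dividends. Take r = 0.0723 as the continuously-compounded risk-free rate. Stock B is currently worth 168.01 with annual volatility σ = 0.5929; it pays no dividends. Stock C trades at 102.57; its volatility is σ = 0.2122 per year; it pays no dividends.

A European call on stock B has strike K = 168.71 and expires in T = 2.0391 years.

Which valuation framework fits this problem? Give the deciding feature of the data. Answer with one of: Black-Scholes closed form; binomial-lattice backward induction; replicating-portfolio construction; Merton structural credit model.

framework: Black-Scholes closed form

Key observation: a European claim on stock B (strike 168.71) — a lognormal (GBM) underlying with constant rate and volatility — has an exact closed-form value; no lattice or capital structure is involved.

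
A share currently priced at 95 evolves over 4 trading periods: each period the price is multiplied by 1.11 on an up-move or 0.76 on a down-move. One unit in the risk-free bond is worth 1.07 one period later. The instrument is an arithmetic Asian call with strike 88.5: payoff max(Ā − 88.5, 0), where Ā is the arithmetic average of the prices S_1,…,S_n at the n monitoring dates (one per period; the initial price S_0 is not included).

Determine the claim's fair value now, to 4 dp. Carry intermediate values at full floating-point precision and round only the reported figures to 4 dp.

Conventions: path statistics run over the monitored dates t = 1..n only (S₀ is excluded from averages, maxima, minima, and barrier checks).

Risk-neutral up-probability p* = (R−d)/(u−d) = (1.07−0.76)/(1.11−0.76) = 0.8857; the claim prices as the p*-weighted sum of path payoffs discounted by R^4.
Enumerate all 2^4 = 16 price paths (U = up ×1.11, D = down ×0.76); each path with k up-moves has probability p*^k·(1−p*)^(4−k).
DDDD: Ā=50.1172, payoff=0.0000, prob=0.000171
UDDD: Ā=73.1975, payoff=0.0000, prob=0.001322
DUDD: Ā=64.8850, payoff=0.0000, prob=0.001322
UUDD: Ā=94.7662, payoff=6.2662, prob=0.010246
DDUD: Ā=58.5675, payoff=0.0000, prob=0.001322
UDUD: Ā=85.5394, payoff=0.0000, prob=0.010246
DUUD: Ā=77.2269, payoff=0.0000, prob=0.010246
UUUD: Ā=112.7919, payoff=24.2919, prob=0.079410
DDDU: Ā=53.7662, payoff=0.0000, prob=0.001322
UDDU: Ā=78.5269, payoff=0.0000, prob=0.010246
DUDU: Ā=70.2144, payoff=0.0000, prob=0.010246
UUDU: Ā=102.5500, payoff=14.0500, prob=0.079410
DDUU: Ā=63.8969, payoff=0.0000, prob=0.010246
UDUU: Ā=93.3231, payoff=4.8231, prob=0.079410
DUUU: Ā=85.0106, payoff=0.0000, prob=0.079410
UUUU: Ā=124.1603, payoff=35.6603, prob=0.615424
Price = Σ prob·payoff / R^4 = 25.438125 / 1.310796 = 19.4066

price = 19.4066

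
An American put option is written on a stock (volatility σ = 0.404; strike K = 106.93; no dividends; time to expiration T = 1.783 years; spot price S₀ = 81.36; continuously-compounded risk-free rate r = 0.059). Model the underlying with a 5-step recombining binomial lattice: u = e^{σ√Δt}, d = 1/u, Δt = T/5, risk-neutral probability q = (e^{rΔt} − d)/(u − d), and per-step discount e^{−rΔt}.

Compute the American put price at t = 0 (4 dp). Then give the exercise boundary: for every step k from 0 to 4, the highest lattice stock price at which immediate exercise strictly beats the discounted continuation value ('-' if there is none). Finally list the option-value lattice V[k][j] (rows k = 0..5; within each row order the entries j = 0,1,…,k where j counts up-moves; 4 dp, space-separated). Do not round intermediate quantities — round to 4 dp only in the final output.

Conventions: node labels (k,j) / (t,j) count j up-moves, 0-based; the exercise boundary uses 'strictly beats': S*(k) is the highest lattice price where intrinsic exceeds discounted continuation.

price = 30.1609
boundary = - 63.9199 50.2183 63.9199 81.3600
tree:
30.1609
43.0101 17.7674
56.7117 28.2520 7.3536
67.4764 43.0101 13.7362 0.8620
75.9335 56.7117 25.5700 1.7047 0.0000
82.5778 67.4764 43.0101 3.3715 0.0000 0.0000

Δt=0.35660  u=1.27284  d=0.78564  q=0.48362  discount=0.97918
step 5 (expiry): payoffs max(K−S,0) = 82.5778 67.4764 43.0101 3.3715 0.0000 0.0000
step 4: (k=4,j=0): S=30.9965, K−S=75.9335, hold=73.7073 ⇒ V=75.9335 exercise | (k=4,j=1): S=50.2183, K−S=56.7117, hold=54.4855 ⇒ V=56.7117 exercise | (k=4,j=2): S=81.3600, K−S=25.5700, hold=23.3438 ⇒ V=25.5700 exercise | (k=4,j=3): S=131.8136, K−S=0.0000, hold=1.7047 ⇒ V=1.7047 continue | (k=4,j=4): S=213.5550, K−S=0.0000, hold=0.0000 ⇒ V=0.0000 continue  boundary S*=81.3600
step 3: (k=3,j=0): S=39.4536, K−S=67.4764, hold=65.2501 ⇒ V=67.4764 exercise | (k=3,j=1): S=63.9199, K−S=43.0101, hold=40.7838 ⇒ V=43.0101 exercise | (k=3,j=2): S=103.5585, K−S=3.3715, hold=13.7362 ⇒ V=13.7362 continue | (k=3,j=3): S=167.7780, K−S=0.0000, hold=0.8620 ⇒ V=0.8620 continue  boundary S*=63.9199
step 2: (k=2,j=0): S=50.2183, K−S=56.7117, hold=54.4855 ⇒ V=56.7117 exercise | (k=2,j=1): S=81.3600, K−S=25.5700, hold=28.2520 ⇒ V=28.2520 continue | (k=2,j=2): S=131.8136, K−S=0.0000, hold=7.3536 ⇒ V=7.3536 continue  boundary S*=50.2183
step 1: (k=1,j=0): S=63.9199, K−S=43.0101, hold=42.0539 ⇒ V=43.0101 exercise | (k=1,j=1): S=103.5585, K−S=3.3715, hold=17.7674 ⇒ V=17.7674 continue  boundary S*=63.9199
step 0: (k=0,j=0): S=81.3600, K−S=25.5700, hold=30.1609 ⇒ V=30.1609 continue  boundary S*=-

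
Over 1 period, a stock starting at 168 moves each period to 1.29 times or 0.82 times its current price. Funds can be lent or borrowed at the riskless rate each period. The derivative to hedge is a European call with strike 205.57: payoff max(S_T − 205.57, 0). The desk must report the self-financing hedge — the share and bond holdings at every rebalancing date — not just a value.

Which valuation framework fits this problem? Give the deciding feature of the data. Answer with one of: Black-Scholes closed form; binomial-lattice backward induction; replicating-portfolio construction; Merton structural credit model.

framework: replicating-portfolio construction

Key observation: the task asks for the hedge itself — share and bond holdings at every node of the 1-period tree on spot 168 with factors 1.29/0.82 — which is exactly what the replicating-portfolio construction produces.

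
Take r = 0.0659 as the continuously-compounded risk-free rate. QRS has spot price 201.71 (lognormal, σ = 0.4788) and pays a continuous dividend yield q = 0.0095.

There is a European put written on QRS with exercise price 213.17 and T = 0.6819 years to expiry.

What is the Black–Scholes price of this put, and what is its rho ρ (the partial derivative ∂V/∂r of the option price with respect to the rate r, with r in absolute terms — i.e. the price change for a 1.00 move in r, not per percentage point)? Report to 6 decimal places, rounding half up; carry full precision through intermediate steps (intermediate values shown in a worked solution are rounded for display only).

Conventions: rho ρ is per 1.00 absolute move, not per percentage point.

σ√T = 0.4788·√0.6819 = 0.395380
d₁ = (ln(S/K) + (r−q+σ²/2)T) / (σ√T) = (ln(201.71/213.17) + (0.0659−0.0095+0.4788²/2)·0.6819) / 0.395380 = (-0.055259 + 0.116622) / 0.395380 = 0.155200
d₂ = d₁ − σ√T = 0.155200 − 0.395380 = -0.240180
e^{−rT} = 0.956058
e^{−qT} = 0.993543
N(−d₁) = 0.438332,  N(−d₂) = 0.594905
Put price V = K·e^{−rT}·N(−d₂) − S·e^{−qT}·N(−d₁) = 121.243232 − 87.845028 = 33.398204
ρ = −K·T·e^{−rT}·N(−d₂) = -82.675760

price = 33.398204
ρ = -82.675760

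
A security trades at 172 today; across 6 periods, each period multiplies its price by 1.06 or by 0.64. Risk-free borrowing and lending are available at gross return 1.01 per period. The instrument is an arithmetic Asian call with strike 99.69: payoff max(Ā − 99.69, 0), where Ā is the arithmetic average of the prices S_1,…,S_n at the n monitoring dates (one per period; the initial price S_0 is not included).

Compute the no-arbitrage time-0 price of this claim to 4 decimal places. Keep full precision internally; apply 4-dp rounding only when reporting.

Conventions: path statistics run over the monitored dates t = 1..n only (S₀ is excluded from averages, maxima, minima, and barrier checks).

price = 74.3544

With p* = (R−d)/(u−d) = 0.8810, sum probability × payoff across the paths and divide by R^6.
Enumerate all 2^6 = 64 price paths (U = up ×1.06, D = down ×0.64); each path with k up-moves has probability p*^k·(1−p*)^(6−k).
DDDDDD: Ā=47.4608, payoff=0.0000, prob=0.000003
UDDDDD: Ā=78.6070, payoff=0.0000, prob=0.000021
DUDDDD: Ā=66.5670, payoff=0.0000, prob=0.000021
UUDDDD: Ā=110.2516, payoff=10.5616, prob=0.000156
DDUDDD: Ā=58.8614, payoff=0.0000, prob=0.000021
UDUDDD: Ā=97.4892, payoff=0.0000, prob=0.000156
DUUDDD: Ā=85.4492, payoff=0.0000, prob=0.000156
UUUDDD: Ā=141.5252, payoff=41.8352, prob=0.001154
DDDUDD: Ā=53.9298, payoff=0.0000, prob=0.000021
UDDUDD: Ā=89.3212, payoff=0.0000, prob=0.000156
DUDUDD: Ā=77.2812, payoff=0.0000, prob=0.000156
UUDUDD: Ā=127.9970, payoff=28.3070, prob=0.001154
DDUUDD: Ā=69.5756, payoff=0.0000, prob=0.000156
UDUUDD: Ā=115.2346, payoff=15.5446, prob=0.001154
DUUUDD: Ā=103.1946, payoff=3.5046, prob=0.001154
UUUUDD: Ā=170.9161, payoff=71.2261, prob=0.008536
DDDDUD: Ā=50.7736, payoff=0.0000, prob=0.000021
UDDDUD: Ā=84.0937, payoff=0.0000, prob=0.000156
DUDDUD: Ā=72.0537, payoff=0.0000, prob=0.000156
UUDDUD: Ā=119.3390, payoff=19.6490, prob=0.001154
DDUDUD: Ā=64.3481, payoff=0.0000, prob=0.000156
UDUDUD: Ā=106.5766, payoff=6.8866, prob=0.001154
DUUDUD: Ā=94.5366, payoff=0.0000, prob=0.001154
UUUDUD: Ā=156.5762, payoff=56.8862, prob=0.008536
DDDUUD: Ā=59.4166, payoff=0.0000, prob=0.000156
UDDUUD: Ā=98.4087, payoff=0.0000, prob=0.001154
DUDUUD: Ā=86.3687, payoff=0.0000, prob=0.001154
UUDUUD: Ā=143.0481, payoff=43.3581, prob=0.008536
DDUUUD: Ā=78.6631, payoff=0.0000, prob=0.001154
UDUUUD: Ā=130.2857, payoff=30.5957, prob=0.008536
DUUUUD: Ā=118.2457, payoff=18.5557, prob=0.008536
UUUUUD: Ā=195.8444, payoff=96.1544, prob=0.063166
DDDDDU: Ā=48.7536, payoff=0.0000, prob=0.000021
UDDDDU: Ā=80.7481, payoff=0.0000, prob=0.000156
DUDDDU: Ā=68.7081, payoff=0.0000, prob=0.000156
UUDDDU: Ā=113.7979, payoff=14.1079, prob=0.001154
DDUDDU: Ā=61.0025, payoff=0.0000, prob=0.000156
UDUDDU: Ā=101.0355, payoff=1.3455, prob=0.001154
DUUDDU: Ā=88.9955, payoff=0.0000, prob=0.001154
UUUDDU: Ā=147.3988, payoff=47.7088, prob=0.008536
DDDUDU: Ā=56.0710, payoff=0.0000, prob=0.000156
UDDUDU: Ā=92.8675, payoff=0.0000, prob=0.001154
DUDUDU: Ā=80.8275, payoff=0.0000, prob=0.001154
UUDUDU: Ā=133.8706, payoff=34.1806, prob=0.008536
DDUUDU: Ā=73.1219, payoff=0.0000, prob=0.001154
UDUUDU: Ā=121.1082, payoff=21.4182, prob=0.008536
DUUUDU: Ā=109.0682, payoff=9.3782, prob=0.008536
UUUUDU: Ā=180.6442, payoff=80.9542, prob=0.063166
DDDDUU: Ā=52.9148, payoff=0.0000, prob=0.000156
UDDDUU: Ā=87.6401, payoff=0.0000, prob=0.001154
DUDDUU: Ā=75.6001, payoff=0.0000, prob=0.001154
UUDDUU: Ā=125.2126, payoff=25.5226, prob=0.008536
DDUDUU: Ā=67.8945, payoff=0.0000, prob=0.001154
UDUDUU: Ā=112.4502, payoff=12.7602, prob=0.008536
DUUDUU: Ā=100.4102, payoff=0.7202, prob=0.008536
UUUDUU: Ā=166.3044, payoff=66.6144, prob=0.063166
DDDUUU: Ā=62.9629, payoff=0.0000, prob=0.001154
UDDUUU: Ā=104.2823, payoff=4.5923, prob=0.008536
DUDUUU: Ā=92.2423, payoff=0.0000, prob=0.008536
UUDUUU: Ā=152.7762, payoff=53.0862, prob=0.063166
DDUUUU: Ā=84.5367, payoff=0.0000, prob=0.008536
UDUUUU: Ā=140.0138, payoff=40.3238, prob=0.063166
DUUUUU: Ā=127.9738, payoff=28.2838, prob=0.063166
UUUUUU: Ā=211.9567, payoff=112.2667, prob=0.467428
Price = Σ prob·payoff / R^6 = 78.928660 / 1.061520 = 74.3544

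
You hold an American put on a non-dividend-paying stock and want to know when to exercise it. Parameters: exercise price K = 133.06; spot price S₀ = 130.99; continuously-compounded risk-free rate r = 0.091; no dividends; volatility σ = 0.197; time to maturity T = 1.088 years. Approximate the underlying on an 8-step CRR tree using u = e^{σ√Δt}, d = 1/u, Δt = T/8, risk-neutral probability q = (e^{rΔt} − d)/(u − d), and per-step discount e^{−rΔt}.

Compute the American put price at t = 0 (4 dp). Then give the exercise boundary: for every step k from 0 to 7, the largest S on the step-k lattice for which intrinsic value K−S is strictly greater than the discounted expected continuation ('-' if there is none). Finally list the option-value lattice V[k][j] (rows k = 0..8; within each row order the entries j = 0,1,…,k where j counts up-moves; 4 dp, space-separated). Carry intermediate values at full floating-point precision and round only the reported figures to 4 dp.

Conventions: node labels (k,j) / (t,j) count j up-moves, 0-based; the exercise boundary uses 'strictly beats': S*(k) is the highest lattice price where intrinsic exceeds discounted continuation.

price = 7.4893
boundary = - - 113.2753 105.3377 113.2753 105.3377 113.2753 121.8110
tree:
7.4893
12.3607 3.9407
19.7847 6.9734 1.7156
27.7223 11.9654 3.3215 0.5293
35.1038 19.7847 6.2682 1.1484 0.0689
41.9679 27.7223 11.4235 2.4765 0.1614 0.0000
48.3511 35.1038 19.7847 5.3013 0.3778 0.0000 0.0000
54.2870 41.9679 27.7223 11.2490 0.8843 0.0000 0.0000 0.0000
59.8069 48.3511 35.1038 19.7847 2.0700 0.0000 0.0000 0.0000 0.0000

Δt=0.13600  u=1.07535  d=0.92993  q=0.56747  discount=0.98770
step 8 (expiry): payoffs max(K−S,0) = 59.8069 48.3511 35.1038 19.7847 2.0700 0.0000 0.0000 0.0000 0.0000
step 7: (k=7,j=0): S=78.7730, K−S=54.2870, hold=52.6503 ⇒ V=54.2870 exercise | (k=7,j=1): S=91.0921, K−S=41.9679, hold=40.3313 ⇒ V=41.9679 exercise | (k=7,j=2): S=105.3377, K−S=27.7223, hold=26.0857 ⇒ V=27.7223 exercise | (k=7,j=3): S=121.8110, K−S=11.2490, hold=9.6124 ⇒ V=11.2490 exercise | (k=7,j=4): S=140.8606, K−S=0.0000, hold=0.8843 ⇒ V=0.8843 continue | (k=7,j=5): S=162.8893, K−S=0.0000, hold=0.0000 ⇒ V=0.0000 continue | (k=7,j=6): S=188.3630, K−S=0.0000, hold=0.0000 ⇒ V=0.0000 continue | (k=7,j=7): S=217.8204, K−S=0.0000, hold=0.0000 ⇒ V=0.0000 continue  boundary S*=121.8110
step 6: (k=6,j=0): S=84.7089, K−S=48.3511, hold=46.7145 ⇒ V=48.3511 exercise | (k=6,j=1): S=97.9562, K−S=35.1038, hold=33.4671 ⇒ V=35.1038 exercise | (k=6,j=2): S=113.2753, K−S=19.7847, hold=18.1481 ⇒ V=19.7847 exercise | (k=6,j=3): S=130.9900, K−S=2.0700, hold=5.3013 ⇒ V=5.3013 continue | (k=6,j=4): S=151.4751, K−S=0.0000, hold=0.3778 ⇒ V=0.3778 continue | (k=6,j=5): S=175.1637, K−S=0.0000, hold=0.0000 ⇒ V=0.0000 continue | (k=6,j=6): S=202.5569, K−S=0.0000, hold=0.0000 ⇒ V=0.0000 continue  boundary S*=113.2753
step 5: (k=5,j=0): S=91.0921, K−S=41.9679, hold=40.3313 ⇒ V=41.9679 exercise | (k=5,j=1): S=105.3377, K−S=27.7223, hold=26.0857 ⇒ V=27.7223 exercise | (k=5,j=2): S=121.8110, K−S=11.2490, hold=11.4235 ⇒ V=11.4235 continue | (k=5,j=3): S=140.8606, K−S=0.0000, hold=2.4765 ⇒ V=2.4765 continue | (k=5,j=4): S=162.8893, K−S=0.0000, hold=0.1614 ⇒ V=0.1614 continue | (k=5,j=5): S=188.3630, K−S=0.0000, hold=0.0000 ⇒ V=0.0000 continue  boundary S*=105.3377
step 4: (k=4,j=0): S=97.9562, K−S=35.1038, hold=33.4671 ⇒ V=35.1038 exercise | (k=4,j=1): S=113.2753, K−S=19.7847, hold=18.2459 ⇒ V=19.7847 exercise | (k=4,j=2): S=130.9900, K−S=2.0700, hold=6.2682 ⇒ V=6.2682 continue | (k=4,j=3): S=151.4751, K−S=0.0000, hold=1.1484 ⇒ V=1.1484 continue | (k=4,j=4): S=175.1637, K−S=0.0000, hold=0.0689 ⇒ V=0.0689 continue  boundary S*=113.2753
step 3: (k=3,j=0): S=105.3377, K−S=27.7223, hold=26.0857 ⇒ V=27.7223 exercise | (k=3,j=1): S=121.8110, K−S=11.2490, hold=11.9654 ⇒ V=11.9654 continue | (k=3,j=2): S=140.8606, K−S=0.0000, hold=3.3215 ⇒ V=3.3215 continue | (k=3,j=3): S=162.8893, K−S=0.0000, hold=0.5293 ⇒ V=0.5293 continue  boundary S*=105.3377
step 2: (k=2,j=0): S=113.2753, K−S=19.7847, hold=18.5497 ⇒ V=19.7847 exercise | (k=2,j=1): S=130.9900, K−S=2.0700, hold=6.9734 ⇒ V=6.9734 continue | (k=2,j=2): S=151.4751, K−S=0.0000, hold=1.7156 ⇒ V=1.7156 continue  boundary S*=113.2753
step 1: (k=1,j=0): S=121.8110, K−S=11.2490, hold=12.3607 ⇒ V=12.3607 continue | (k=1,j=1): S=140.8606, K−S=0.0000, hold=3.9407 ⇒ V=3.9407 continue  boundary S*=-
step 0: (k=0,j=0): S=130.9900, K−S=2.0700, hold=7.4893 ⇒ V=7.4893 continue  boundary S*=-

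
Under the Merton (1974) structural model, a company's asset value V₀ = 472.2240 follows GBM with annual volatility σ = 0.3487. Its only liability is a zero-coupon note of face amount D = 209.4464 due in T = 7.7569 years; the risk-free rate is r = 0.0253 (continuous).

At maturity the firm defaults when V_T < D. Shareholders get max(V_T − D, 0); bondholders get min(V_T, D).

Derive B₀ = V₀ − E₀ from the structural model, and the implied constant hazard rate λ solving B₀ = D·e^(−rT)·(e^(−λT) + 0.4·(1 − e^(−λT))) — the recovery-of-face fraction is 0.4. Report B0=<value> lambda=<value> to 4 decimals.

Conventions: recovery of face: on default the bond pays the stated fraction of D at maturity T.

B0=152.2820 lambda=0.0275

Equity is a call on the firm's assets struck at D = 209.4464:
d₁ = [ln(V₀/D) + (r + σ²/2)T] / (σ√T)
   = [ln(472.2240/209.4464) + (0.0253 + 0.5·0.3487²)·7.7569] / (0.3487·√7.7569)
   = [0.812986 + 0.667837] / 0.971172 = 1.524779
d₂ = d₁ − σ√T = 1.524779 − 0.971172 = 0.553607
N(d₁) = 0.936343,  N(d₂) = 0.710076,  e^(−rT) = 0.821807
E₀ = V₀·N(d₁) − D·e^(−rT)·N(d₂)
   = 472.2240·0.936343 − 209.4464·0.821807·0.710076 = 319.942049
B₀ = V₀ − E₀ = 472.2240 − 319.942049 = 152.281951
e^(−λT) = (B₀·e^(rT)/D − 0.4)/(1 − 0.4) = (152.2820·1.216831/209.4464 − 0.4)/0.6 = 0.80786644
λ = −ln(0.80786644)/7.7569 = 0.027506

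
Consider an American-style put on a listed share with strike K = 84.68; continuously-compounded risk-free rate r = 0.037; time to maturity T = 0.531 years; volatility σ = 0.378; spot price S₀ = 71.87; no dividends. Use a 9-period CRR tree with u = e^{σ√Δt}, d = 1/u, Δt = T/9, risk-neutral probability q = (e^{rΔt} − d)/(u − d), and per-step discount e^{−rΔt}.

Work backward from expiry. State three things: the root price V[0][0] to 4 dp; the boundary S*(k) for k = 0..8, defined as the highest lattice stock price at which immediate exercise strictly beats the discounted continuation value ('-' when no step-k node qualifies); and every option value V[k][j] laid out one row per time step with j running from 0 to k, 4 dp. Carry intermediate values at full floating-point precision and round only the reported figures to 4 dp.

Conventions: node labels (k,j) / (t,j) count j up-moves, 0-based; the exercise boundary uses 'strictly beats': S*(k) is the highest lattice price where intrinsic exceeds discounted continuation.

Δt=0.05900  u=1.09616  d=0.91227  q=0.48895  discount=0.99782
step 9 (expiry): payoffs max(K−S,0) = 53.2263 46.8861 39.2679 30.1140 19.1149 5.8988 0.0000 0.0000 0.0000 0.0000
step 8: (k=8,j=0): S=34.4784, K−S=50.2016, hold=50.0170 ⇒ V=50.2016 exercise | (k=8,j=1): S=41.4283, K−S=43.2517, hold=43.0671 ⇒ V=43.2517 exercise | (k=8,j=2): S=49.7791, K−S=34.9009, hold=34.7162 ⇒ V=34.9009 exercise | (k=8,j=3): S=59.8132, K−S=24.8668, hold=24.6821 ⇒ V=24.8668 exercise | (k=8,j=4): S=71.8700, K−S=12.8100, hold=12.6253 ⇒ V=12.8100 exercise | (k=8,j=5): S=86.3571, K−S=0.0000, hold=3.0080 ⇒ V=3.0080 continue | (k=8,j=6): S=103.7643, K−S=0.0000, hold=0.0000 ⇒ V=0.0000 continue | (k=8,j=7): S=124.6805, K−S=0.0000, hold=0.0000 ⇒ V=0.0000 continue | (k=8,j=8): S=149.8127, K−S=0.0000, hold=0.0000 ⇒ V=0.0000 continue  boundary S*=71.8700
step 7: (k=7,j=0): S=37.7939, K−S=46.8861, hold=46.7014 ⇒ V=46.8861 exercise | (k=7,j=1): S=45.4121, K−S=39.2679, hold=39.0832 ⇒ V=39.2679 exercise | (k=7,j=2): S=54.5660, K−S=30.1140, hold=29.9293 ⇒ V=30.1140 exercise | (k=7,j=3): S=65.5651, K−S=19.1149, hold=18.9303 ⇒ V=19.1149 exercise | (k=7,j=4): S=78.7812, K−S=5.8988, hold=7.9999 ⇒ V=7.9999 continue | (k=7,j=5): S=94.6614, K−S=0.0000, hold=1.5339 ⇒ V=1.5339 continue | (k=7,j=6): S=113.7426, K−S=0.0000, hold=0.0000 ⇒ V=0.0000 continue | (k=7,j=7): S=136.6701, K−S=0.0000, hold=0.0000 ⇒ V=0.0000 continue  boundary S*=65.5651
step 6: (k=6,j=0): S=41.4283, K−S=43.2517, hold=43.0671 ⇒ V=43.2517 exercise | (k=6,j=1): S=49.7791, K−S=34.9009, hold=34.7162 ⇒ V=34.9009 exercise | (k=6,j=2): S=59.8132, K−S=24.8668, hold=24.6821 ⇒ V=24.8668 exercise | (k=6,j=3): S=71.8700, K−S=12.8100, hold=13.6504 ⇒ V=13.6504 continue | (k=6,j=4): S=86.3571, K−S=0.0000, hold=4.8278 ⇒ V=4.8278 continue | (k=6,j=5): S=103.7643, K−S=0.0000, hold=0.7822 ⇒ V=0.7822 continue | (k=6,j=6): S=124.6805, K−S=0.0000, hold=0.0000 ⇒ V=0.0000 continue  boundary S*=59.8132
step 5: (k=5,j=0): S=45.4121, K−S=39.2679, hold=39.0832 ⇒ V=39.2679 exercise | (k=5,j=1): S=54.5660, K−S=30.1140, hold=29.9293 ⇒ V=30.1140 exercise | (k=5,j=2): S=65.5651, K−S=19.1149, hold=19.3403 ⇒ V=19.3403 continue | (k=5,j=3): S=78.7812, K−S=5.8988, hold=9.3163 ⇒ V=9.3163 continue | (k=5,j=4): S=94.6614, K−S=0.0000, hold=2.8435 ⇒ V=2.8435 continue | (k=5,j=5): S=113.7426, K−S=0.0000, hold=0.3989 ⇒ V=0.3989 continue  boundary S*=54.5660
step 4: (k=4,j=0): S=49.7791, K−S=34.9009, hold=34.7162 ⇒ V=34.9009 exercise | (k=4,j=1): S=59.8132, K−S=24.8668, hold=24.7921 ⇒ V=24.8668 exercise | (k=4,j=2): S=71.8700, K−S=12.8100, hold=14.4076 ⇒ V=14.4076 continue | (k=4,j=3): S=86.3571, K−S=0.0000, hold=6.1380 ⇒ V=6.1380 continue | (k=4,j=4): S=103.7643, K−S=0.0000, hold=1.6446 ⇒ V=1.6446 continue  boundary S*=59.8132
step 3: (k=3,j=0): S=54.5660, K−S=30.1140, hold=29.9293 ⇒ V=30.1140 exercise | (k=3,j=1): S=65.5651, K−S=19.1149, hold=19.7097 ⇒ V=19.7097 continue | (k=3,j=2): S=78.7812, K−S=5.8988, hold=10.3416 ⇒ V=10.3416 continue | (k=3,j=3): S=94.6614, K−S=0.0000, hold=3.9324 ⇒ V=3.9324 continue  boundary S*=54.5660
step 2: (k=2,j=0): S=59.8132, K−S=24.8668, hold=24.9723 ⇒ V=24.9723 continue | (k=2,j=1): S=71.8700, K−S=12.8100, hold=15.0962 ⇒ V=15.0962 continue | (k=2,j=2): S=86.3571, K−S=0.0000, hold=7.1921 ⇒ V=7.1921 continue  boundary S*=-
step 1: (k=1,j=0): S=65.5651, K−S=19.1149, hold=20.0995 ⇒ V=20.0995 continue | (k=1,j=1): S=78.7812, K−S=5.8988, hold=11.2071 ⇒ V=11.2071 continue  boundary S*=-
step 0: (k=0,j=0): S=71.8700, K−S=12.8100, hold=15.7172 ⇒ V=15.7172 continue  boundary S*=-

price = 15.7172
boundary = - - - 54.5660 59.8132 54.5660 59.8132 65.5651 71.8700
tree:
15.7172
20.0995 11.2071
24.9723 15.0962 7.1921
30.1140 19.7097 10.3416 3.9324
34.9009 24.8668 14.4076 6.1380 1.6446
39.2679 30.1140 19.3403 9.3163 2.8435 0.3989
43.2517 34.9009 24.8668 13.6504 4.8278 0.7822 0.0000
46.8861 39.2679 30.1140 19.1149 7.9999 1.5339 0.0000 0.0000
50.2016 43.2517 34.9009 24.8668 12.8100 3.0080 0.0000 0.0000 0.0000
53.2263 46.8861 39.2679 30.1140 19.1149 5.8988 0.0000 0.0000 0.0000 0.0000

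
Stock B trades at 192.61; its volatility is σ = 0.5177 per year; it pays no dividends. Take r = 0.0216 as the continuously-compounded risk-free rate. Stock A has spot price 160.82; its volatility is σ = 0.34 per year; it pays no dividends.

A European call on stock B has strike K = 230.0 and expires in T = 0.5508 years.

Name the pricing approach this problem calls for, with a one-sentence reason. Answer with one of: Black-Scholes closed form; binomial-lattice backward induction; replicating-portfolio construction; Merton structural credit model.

framework: Black-Scholes closed form

Key observation: with stock B following a GBM at constant σ and r, the European call struck at 230.0 prices in closed form — nothing here needs a stepwise model or a balance sheet.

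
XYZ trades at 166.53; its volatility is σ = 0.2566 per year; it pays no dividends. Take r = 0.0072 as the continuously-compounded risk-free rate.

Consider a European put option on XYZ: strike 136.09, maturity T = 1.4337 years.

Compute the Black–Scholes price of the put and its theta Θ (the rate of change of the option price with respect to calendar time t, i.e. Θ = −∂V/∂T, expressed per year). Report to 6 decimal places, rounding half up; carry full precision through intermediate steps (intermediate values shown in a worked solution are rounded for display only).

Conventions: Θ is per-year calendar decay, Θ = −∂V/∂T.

price = 6.635854
Θ = -4.697990

σ√T = 0.2566·√1.4337 = 0.307246
d₁ = (ln(S/K) + (r+σ²/2)T) / (σ√T) = (ln(166.53/136.09) + (0.0072+0.2566²/2)·1.4337) / 0.307246 = (0.201859 + 0.057523) / 0.307246 = 0.844216
d₂ = d₁ − σ√T = 0.844216 − 0.307246 = 0.536970
e^{−rT} = 0.989730
N(−d₁) = 0.199274,  N(−d₂) = 0.295644
Put price V = K·e^{−rT}·N(−d₂) − S·N(−d₁) = 39.821026 − 33.185172 = 6.635854
φ(d₁) = (1/√(2π))·e^{−d₁²/2} = 0.279350
Θ = −S·φ(d₁)·σ/(2√T) + r·K·e^{−rT}·N(−d₂) = −4.984702 + 0.286711 = -4.697990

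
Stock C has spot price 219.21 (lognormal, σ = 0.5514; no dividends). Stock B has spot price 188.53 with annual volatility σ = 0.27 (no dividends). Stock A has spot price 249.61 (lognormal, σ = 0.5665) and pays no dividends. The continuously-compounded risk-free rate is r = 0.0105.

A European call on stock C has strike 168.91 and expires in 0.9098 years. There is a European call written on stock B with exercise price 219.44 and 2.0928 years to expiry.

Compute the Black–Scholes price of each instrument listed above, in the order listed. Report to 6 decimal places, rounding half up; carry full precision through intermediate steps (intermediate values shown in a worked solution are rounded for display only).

price(stock C call K=168.91) = 71.060902
price(stock B call K=219.44) = 19.830156

[stock C call K=168.91]
σ√T = 0.5514·√0.9098 = 0.525944
d₁ = (ln(S/K) + (r+σ²/2)T) / (σ√T) = (ln(219.21/168.91) + (0.0105+0.5514²/2)·0.9098) / 0.525944 = (0.260664 + 0.147862) / 0.525944 = 0.776747
d₂ = d₁ − σ√T = 0.776747 − 0.525944 = 0.250803
e^{−rT} = 0.990493
N(d₁) = 0.781346,  N(d₂) = 0.599017
price = S·N(d₁) − K·e^{−rT}·N(d₂) = 171.278863 − 100.217961 = 71.060902
[stock B call K=219.44]
σ√T = 0.27·√2.0928 = 0.390596
d₁ = (ln(S/K) + (r+σ²/2)T) / (σ√T) = (ln(188.53/219.44) + (0.0105+0.27²/2)·2.0928) / 0.390596 = (-0.151822 + 0.098257) / 0.390596 = -0.137136
d₂ = d₁ − σ√T = -0.137136 − 0.390596 = -0.527732
e^{−rT} = 0.978265
N(d₁) = 0.445462,  N(d₂) = 0.298843
price = S·N(d₁) − K·e^{−rT}·N(d₂) = 83.982887 − 64.152730 = 19.830156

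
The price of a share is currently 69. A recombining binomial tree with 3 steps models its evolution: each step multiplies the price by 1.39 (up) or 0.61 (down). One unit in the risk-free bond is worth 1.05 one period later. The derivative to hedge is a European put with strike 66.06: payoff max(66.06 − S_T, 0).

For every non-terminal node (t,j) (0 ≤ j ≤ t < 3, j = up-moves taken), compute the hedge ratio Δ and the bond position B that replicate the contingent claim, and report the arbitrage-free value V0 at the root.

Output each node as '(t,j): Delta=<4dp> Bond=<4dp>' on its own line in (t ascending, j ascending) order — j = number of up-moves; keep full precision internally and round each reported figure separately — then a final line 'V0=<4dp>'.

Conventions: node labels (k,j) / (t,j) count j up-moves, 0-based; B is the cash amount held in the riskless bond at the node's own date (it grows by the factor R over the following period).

Risk-neutral probability p* = (R−d)/(u−d) = (1.05−0.61)/(1.39−0.61) = 0.5641.
Payoffs at expiry: V(3,0)=50.3983, V(3,1)=30.3719, V(3,2)=0.0000, V(3,3)=0.0000
  t=2,j=0: stock 25.6749 → up 35.6881 (V=30.3719), down 15.6617 (V=50.3983). Price 37.2394; hedge Δ=-1.0000, bond B=62.9143.
  t=2,j=1: stock 58.5051 → up 81.3221 (V=0.0000), down 35.6881 (V=30.3719). Price 12.6086; hedge Δ=-0.6656, bond B=51.5469.
  t=2,j=2: stock 133.3149 → up 185.3077 (V=0.0000), down 81.3221 (V=0.0000). Price 0.0000; hedge Δ=0.0000, bond B=0.0000.
  t=1,j=0: stock 42.0900 → up 58.5051 (V=12.6086), down 25.6749 (V=37.2394). Price 22.2334; hedge Δ=-0.7502, bond B=53.8114.
  t=1,j=1: stock 95.9100 → up 133.3149 (V=0.0000), down 58.5051 (V=12.6086). Price 5.2343; hedge Δ=-0.1685, bond B=21.3992.
  t=0,j=0: stock 69.0000 → up 95.9100 (V=5.2343), down 42.0900 (V=22.2334). Price 12.0421; hedge Δ=-0.3159, bond B=33.8358.
As a check, the time-0 holding Δ(0,0)·S0 + B(0,0) comes to 12.0421 — exactly V0.

(0,0): Delta=-0.3159 Bond=33.8358
(1,0): Delta=-0.7502 Bond=53.8114
(1,1): Delta=-0.1685 Bond=21.3992
(2,0): Delta=-1.0000 Bond=62.9143
(2,1): Delta=-0.6656 Bond=51.5469
(2,2): Delta=0.0000 Bond=0.0000
V0=12.0421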